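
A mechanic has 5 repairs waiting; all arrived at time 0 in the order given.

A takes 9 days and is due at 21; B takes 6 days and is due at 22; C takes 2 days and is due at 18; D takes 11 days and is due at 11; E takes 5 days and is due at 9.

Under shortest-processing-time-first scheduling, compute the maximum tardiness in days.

SPT (increasing processing time): C E B A D.
C: 0→2, due 18, tardiness 0
E: 2→7, due 9, tardiness 0
B: 7→13, due 22, tardiness 0
A: 13→22, due 21, tardiness 1
D: 22→33, due 11, tardiness 22
Maximum = 22.

22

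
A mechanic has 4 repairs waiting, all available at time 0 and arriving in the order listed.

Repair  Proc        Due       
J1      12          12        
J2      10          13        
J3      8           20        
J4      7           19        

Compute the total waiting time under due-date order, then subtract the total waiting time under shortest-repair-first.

16

EDD (increasing due date): J1 J2 J4 J3.
J1: waits 0, runs 0→12
J2: waits 12, runs 12→22
J4: waits 22, runs 22→29
J3: waits 29, runs 29→37
Sum = 0+12+22+29 = 63.
SPT (increasing processing time): J4 J3 J2 J1.
J4: waits 0, runs 0→7
J3: waits 7, runs 7→15
J2: waits 15, runs 15→25
J1: waits 25, runs 25→37
Sum = 0+7+15+25 = 47.
Difference = 63 − 47 = 16.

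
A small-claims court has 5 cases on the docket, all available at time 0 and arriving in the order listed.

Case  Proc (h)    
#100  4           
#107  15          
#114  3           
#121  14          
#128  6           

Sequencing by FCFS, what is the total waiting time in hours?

FIFO (arrival order): #100 #107 #114 #121 #128.
#100: waits 0, runs 0→4
#107: waits 4, runs 4→19
#114: waits 19, runs 19→22
#121: waits 22, runs 22→36
#128: waits 36, runs 36→42
Sum = 0+4+19+22+36 = 81.

81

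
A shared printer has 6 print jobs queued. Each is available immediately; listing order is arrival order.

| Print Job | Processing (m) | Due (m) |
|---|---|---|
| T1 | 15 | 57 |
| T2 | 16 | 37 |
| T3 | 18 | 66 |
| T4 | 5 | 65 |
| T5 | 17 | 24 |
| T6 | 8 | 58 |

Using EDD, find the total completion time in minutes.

294

EDD (increasing due date): T5 T2 T1 T6 T4 T3.
T5: 0→17
T2: 17→33
T1: 33→48
T6: 48→56
T4: 56→61
T3: 61→79
Sum = 17+33+48+56+61+79 = 294.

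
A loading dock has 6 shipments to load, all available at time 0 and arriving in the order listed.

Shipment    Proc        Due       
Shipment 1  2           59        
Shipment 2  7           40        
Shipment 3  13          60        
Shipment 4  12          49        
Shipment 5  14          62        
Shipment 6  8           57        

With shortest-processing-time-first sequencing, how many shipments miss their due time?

0

SPT (increasing processing time): Shipment 1 Shipment 2 Shipment 6 Shipment 4 Shipment 3 Shipment 5.
Shipment 1: 0→2, due 59, tardiness 0
Shipment 2: 2→9, due 40, tardiness 0
Shipment 6: 9→17, due 57, tardiness 0
Shipment 4: 17→29, due 49, tardiness 0
Shipment 3: 29→42, due 60, tardiness 0
Shipment 5: 42→56, due 62, tardiness 0
Late shipments: 0.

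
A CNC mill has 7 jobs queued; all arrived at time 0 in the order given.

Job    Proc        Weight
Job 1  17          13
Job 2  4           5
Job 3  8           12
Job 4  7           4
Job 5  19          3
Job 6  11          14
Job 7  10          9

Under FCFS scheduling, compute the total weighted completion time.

FIFO (arrival order): Job 1 Job 2 Job 3 Job 4 Job 5 Job 6 Job 7.
Job 1: finishes 17, weight 13, w·C = 221
Job 2: finishes 21, weight 5, w·C = 105
Job 3: finishes 29, weight 12, w·C = 348
Job 4: finishes 36, weight 4, w·C = 144
Job 5: finishes 55, weight 3, w·C = 165
Job 6: finishes 66, weight 14, w·C = 924
Job 7: finishes 76, weight 9, w·C = 684
Sum = 221+105+348+144+165+924+684 = 2591.

2591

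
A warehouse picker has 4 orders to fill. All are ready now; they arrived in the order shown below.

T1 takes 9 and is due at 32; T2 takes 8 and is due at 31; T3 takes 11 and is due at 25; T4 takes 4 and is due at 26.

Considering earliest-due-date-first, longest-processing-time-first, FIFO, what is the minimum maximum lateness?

0

EDD (increasing due date): T3 T4 T2 T1.
T3: 0→11, due 25, lateness -14
T4: 11→15, due 26, lateness -11
T2: 15→23, due 31, lateness -8
T1: 23→32, due 32, lateness 0
Maximum = 0.
LPT (decreasing processing time): T3 T1 T2 T4.
T3: 0→11, due 25, lateness -14
T1: 11→20, due 32, lateness -12
T2: 20→28, due 31, lateness -3
T4: 28→32, due 26, lateness 6
Maximum = 6.
FIFO (arrival order): T1 T2 T3 T4.
T1: 0→9, due 32, lateness -23
T2: 9→17, due 31, lateness -14
T3: 17→28, due 25, lateness 3
T4: 28→32, due 26, lateness 6
Maximum = 6.
EDD 0, LPT 6, FIFO 6 → minimum 0.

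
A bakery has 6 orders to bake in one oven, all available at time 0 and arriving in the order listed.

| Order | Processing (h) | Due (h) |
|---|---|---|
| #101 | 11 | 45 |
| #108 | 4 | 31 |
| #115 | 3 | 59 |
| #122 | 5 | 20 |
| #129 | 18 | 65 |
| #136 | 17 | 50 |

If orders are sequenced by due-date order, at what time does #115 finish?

40

EDD (increasing due date): #122 #108 #101 #136 #115 #129.
#122: 0→5
#108: 5→9
#101: 9→20
#136: 20→37
#115: 37→40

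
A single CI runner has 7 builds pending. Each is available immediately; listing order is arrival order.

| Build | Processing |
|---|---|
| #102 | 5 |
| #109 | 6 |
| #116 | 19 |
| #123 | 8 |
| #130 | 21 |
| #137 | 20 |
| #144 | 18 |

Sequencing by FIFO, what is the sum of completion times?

FIFO (arrival order): #102 #109 #116 #123 #130 #137 #144.
#102: 0→5
#109: 5→11
#116: 11→30
#123: 30→38
#130: 38→59
#137: 59→79
#144: 79→97
Sum = 5+11+30+38+59+79+97 = 319.

319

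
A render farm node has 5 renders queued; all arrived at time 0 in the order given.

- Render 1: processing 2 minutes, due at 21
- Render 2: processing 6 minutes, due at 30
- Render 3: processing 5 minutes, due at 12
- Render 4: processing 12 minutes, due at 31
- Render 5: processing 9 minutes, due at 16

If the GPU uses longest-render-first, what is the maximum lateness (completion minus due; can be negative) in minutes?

LPT (decreasing processing time): Render 4 Render 5 Render 2 Render 3 Render 1.
Render 4: 0→12, due 31, lateness -19
Render 5: 12→21, due 16, lateness 5
Render 2: 21→27, due 30, lateness -3
Render 3: 27→32, due 12, lateness 20
Render 1: 32→34, due 21, lateness 13
Maximum = 20.

20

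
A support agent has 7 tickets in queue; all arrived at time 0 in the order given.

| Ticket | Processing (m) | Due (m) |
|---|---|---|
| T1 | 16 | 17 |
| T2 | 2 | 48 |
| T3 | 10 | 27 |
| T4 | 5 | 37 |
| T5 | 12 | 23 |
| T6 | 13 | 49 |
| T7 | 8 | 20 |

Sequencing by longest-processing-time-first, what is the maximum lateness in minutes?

39

LPT (decreasing processing time): T1 T6 T5 T3 T7 T4 T2.
T1: 0→16, due 17, lateness -1
T6: 16→29, due 49, lateness -20
T5: 29→41, due 23, lateness 18
T3: 41→51, due 27, lateness 24
T7: 51→59, due 20, lateness 39
T4: 59→64, due 37, lateness 27
T2: 64→66, due 48, lateness 18
Maximum = 39.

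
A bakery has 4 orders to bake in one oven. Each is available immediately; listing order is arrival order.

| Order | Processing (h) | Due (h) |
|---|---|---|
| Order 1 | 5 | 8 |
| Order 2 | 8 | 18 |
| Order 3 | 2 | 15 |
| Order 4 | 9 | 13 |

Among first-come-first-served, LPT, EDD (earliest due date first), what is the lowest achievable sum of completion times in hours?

57

FIFO (arrival order): Order 1 Order 2 Order 3 Order 4.
Order 1: 0→5
Order 2: 5→13
Order 3: 13→15
Order 4: 15→24
Sum = 5+13+15+24 = 57.
LPT (decreasing processing time): Order 4 Order 2 Order 1 Order 3.
Order 4: 0→9
Order 2: 9→17
Order 1: 17→22
Order 3: 22→24
Sum = 9+17+22+24 = 72.
EDD (increasing due date): Order 1 Order 4 Order 3 Order 2.
Order 1: 0→5
Order 4: 5→14
Order 3: 14→16
Order 2: 16→24
Sum = 5+14+16+24 = 59.
FIFO 57, LPT 72, EDD 59 → minimum 57.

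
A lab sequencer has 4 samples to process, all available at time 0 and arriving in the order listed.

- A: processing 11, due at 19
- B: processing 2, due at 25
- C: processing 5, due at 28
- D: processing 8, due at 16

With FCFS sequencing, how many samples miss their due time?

1

FIFO (arrival order): A B C D.
A: 0→11, due 19, tardiness 0
B: 11→13, due 25, tardiness 0
C: 13→18, due 28, tardiness 0
D: 18→26, due 16, tardiness 10
Late samples: 1.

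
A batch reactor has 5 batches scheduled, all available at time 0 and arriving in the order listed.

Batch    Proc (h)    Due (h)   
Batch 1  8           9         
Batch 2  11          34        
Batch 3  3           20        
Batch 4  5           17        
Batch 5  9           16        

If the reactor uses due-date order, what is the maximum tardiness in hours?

5

EDD (increasing due date): Batch 1 Batch 5 Batch 4 Batch 3 Batch 2.
Batch 1: 0→8, due 9, tardiness 0
Batch 5: 8→17, due 16, tardiness 1
Batch 4: 17→22, due 17, tardiness 5
Batch 3: 22→25, due 20, tardiness 5
Batch 2: 25→36, due 34, tardiness 2
Maximum = 5.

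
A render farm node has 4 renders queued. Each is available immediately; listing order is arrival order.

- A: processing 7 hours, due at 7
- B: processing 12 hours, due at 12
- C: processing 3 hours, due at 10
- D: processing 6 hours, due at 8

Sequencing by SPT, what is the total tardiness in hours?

26

SPT (increasing processing time): C D A B.
C: 0→3, due 10, tardiness 0
D: 3→9, due 8, tardiness 1
A: 9→16, due 7, tardiness 9
B: 16→28, due 12, tardiness 16
Sum = 0+1+9+16 = 26.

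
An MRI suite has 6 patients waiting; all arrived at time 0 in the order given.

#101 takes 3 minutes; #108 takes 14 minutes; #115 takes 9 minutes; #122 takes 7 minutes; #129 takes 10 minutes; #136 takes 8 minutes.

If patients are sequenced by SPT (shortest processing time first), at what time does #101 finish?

SPT (increasing processing time): #101 #122 #136 #115 #129 #108.
#101: 0→3

3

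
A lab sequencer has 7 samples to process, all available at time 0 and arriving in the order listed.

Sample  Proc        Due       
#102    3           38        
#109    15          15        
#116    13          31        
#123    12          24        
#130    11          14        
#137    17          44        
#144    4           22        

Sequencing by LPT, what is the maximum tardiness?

54

LPT (decreasing processing time): #137 #109 #116 #123 #130 #144 #102.
#137: 0→17, due 44, tardiness 0
#109: 17→32, due 15, tardiness 17
#116: 32→45, due 31, tardiness 14
#123: 45→57, due 24, tardiness 33
#130: 57→68, due 14, tardiness 54
#144: 68→72, due 22, tardiness 50
#102: 72→75, due 38, tardiness 37
Maximum = 54.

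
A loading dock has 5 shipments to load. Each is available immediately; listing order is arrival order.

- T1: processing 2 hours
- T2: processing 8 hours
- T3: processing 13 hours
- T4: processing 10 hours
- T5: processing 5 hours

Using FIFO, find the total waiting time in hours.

FIFO (arrival order): T1 T2 T3 T4 T5.
T1: waits 0, runs 0→2
T2: waits 2, runs 2→10
T3: waits 10, runs 10→23
T4: waits 23, runs 23→33
T5: waits 33, runs 33→38
Sum = 0+2+10+23+33 = 68.

68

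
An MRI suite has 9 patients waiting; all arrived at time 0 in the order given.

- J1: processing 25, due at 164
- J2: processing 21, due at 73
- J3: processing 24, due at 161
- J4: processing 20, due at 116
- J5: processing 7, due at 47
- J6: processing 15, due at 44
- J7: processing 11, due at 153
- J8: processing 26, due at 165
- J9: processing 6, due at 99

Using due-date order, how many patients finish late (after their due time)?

0

EDD (increasing due date): J6 J5 J2 J9 J4 J7 J3 J1 J8.
J6: 0→15, due 44, tardiness 0
J5: 15→22, due 47, tardiness 0
J2: 22→43, due 73, tardiness 0
J9: 43→49, due 99, tardiness 0
J4: 49→69, due 116, tardiness 0
J7: 69→80, due 153, tardiness 0
J3: 80→104, due 161, tardiness 0
J1: 104→129, due 164, tardiness 0
J8: 129→155, due 165, tardiness 0
Late patients: 0.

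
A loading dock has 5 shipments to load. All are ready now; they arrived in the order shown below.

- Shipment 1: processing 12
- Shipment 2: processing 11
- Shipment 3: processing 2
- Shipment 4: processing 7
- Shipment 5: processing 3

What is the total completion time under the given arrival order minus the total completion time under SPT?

FIFO (arrival order): Shipment 1 Shipment 2 Shipment 3 Shipment 4 Shipment 5.
Shipment 1: 0→12
Shipment 2: 12→23
Shipment 3: 23→25
Shipment 4: 25→32
Shipment 5: 32→35
Sum = 12+23+25+32+35 = 127.
SPT (increasing processing time): Shipment 3 Shipment 5 Shipment 4 Shipment 2 Shipment 1.
Shipment 3: 0→2
Shipment 5: 2→5
Shipment 4: 5→12
Shipment 2: 12→23
Shipment 1: 23→35
Sum = 2+5+12+23+35 = 77.
Difference = 127 − 77 = 50.

50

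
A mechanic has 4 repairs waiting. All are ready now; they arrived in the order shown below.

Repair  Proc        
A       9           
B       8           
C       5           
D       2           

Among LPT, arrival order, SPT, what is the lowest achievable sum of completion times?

48

LPT (decreasing processing time): A B C D.
A: 0→9
B: 9→17
C: 17→22
D: 22→24
Sum = 9+17+22+24 = 72.
FIFO (arrival order): A B C D.
A: 0→9
B: 9→17
C: 17→22
D: 22→24
Sum = 9+17+22+24 = 72.
SPT (increasing processing time): D C B A.
D: 0→2
C: 2→7
B: 7→15
A: 15→24
Sum = 2+7+15+24 = 48.
LPT 72, FIFO 72, SPT 48 → minimum 48.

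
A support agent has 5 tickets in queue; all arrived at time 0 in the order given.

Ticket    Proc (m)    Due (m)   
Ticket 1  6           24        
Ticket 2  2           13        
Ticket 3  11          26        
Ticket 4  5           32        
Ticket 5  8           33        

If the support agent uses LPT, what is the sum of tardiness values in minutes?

LPT (decreasing processing time): Ticket 3 Ticket 5 Ticket 1 Ticket 4 Ticket 2.
Ticket 3: 0→11, due 26, tardiness 0
Ticket 5: 11→19, due 33, tardiness 0
Ticket 1: 19→25, due 24, tardiness 1
Ticket 4: 25→30, due 32, tardiness 0
Ticket 2: 30→32, due 13, tardiness 19
Sum = 0+0+1+0+19 = 20.

20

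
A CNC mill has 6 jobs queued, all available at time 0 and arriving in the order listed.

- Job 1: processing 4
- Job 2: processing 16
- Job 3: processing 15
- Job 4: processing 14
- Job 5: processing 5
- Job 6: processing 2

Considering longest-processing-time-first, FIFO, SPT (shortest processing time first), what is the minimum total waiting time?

LPT (decreasing processing time): Job 2 Job 3 Job 4 Job 5 Job 1 Job 6.
Job 2: waits 0, runs 0→16
Job 3: waits 16, runs 16→31
Job 4: waits 31, runs 31→45
Job 5: waits 45, runs 45→50
Job 1: waits 50, runs 50→54
Job 6: waits 54, runs 54→56
Sum = 0+16+31+45+50+54 = 196.
FIFO (arrival order): Job 1 Job 2 Job 3 Job 4 Job 5 Job 6.
Job 1: waits 0, runs 0→4
Job 2: waits 4, runs 4→20
Job 3: waits 20, runs 20→35
Job 4: waits 35, runs 35→49
Job 5: waits 49, runs 49→54
Job 6: waits 54, runs 54→56
Sum = 0+4+20+35+49+54 = 162.
SPT (increasing processing time): Job 6 Job 1 Job 5 Job 4 Job 3 Job 2.
Job 6: waits 0, runs 0→2
Job 1: waits 2, runs 2→6
Job 5: waits 6, runs 6→11
Job 4: waits 11, runs 11→25
Job 3: waits 25, runs 25→40
Job 2: waits 40, runs 40→56
Sum = 0+2+6+11+25+40 = 84.
LPT 196, FIFO 162, SPT 84 → minimum 84.

84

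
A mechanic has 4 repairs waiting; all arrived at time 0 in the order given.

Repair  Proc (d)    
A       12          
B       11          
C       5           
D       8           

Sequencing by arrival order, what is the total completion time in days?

FIFO (arrival order): A B C D.
A: 0→12
B: 12→23
C: 23→28
D: 28→36
Sum = 12+23+28+36 = 99.

99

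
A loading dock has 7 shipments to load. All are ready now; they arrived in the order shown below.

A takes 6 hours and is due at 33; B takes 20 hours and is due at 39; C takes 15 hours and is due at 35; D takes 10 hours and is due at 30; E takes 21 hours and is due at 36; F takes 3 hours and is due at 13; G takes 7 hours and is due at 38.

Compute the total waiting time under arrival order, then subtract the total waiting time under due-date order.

FIFO (arrival order): A B C D E F G.
A: waits 0, runs 0→6
B: waits 6, runs 6→26
C: waits 26, runs 26→41
D: waits 41, runs 41→51
E: waits 51, runs 51→72
F: waits 72, runs 72→75
G: waits 75, runs 75→82
Sum = 0+6+26+41+51+72+75 = 271.
EDD (increasing due date): F D A C E G B.
F: waits 0, runs 0→3
D: waits 3, runs 3→13
A: waits 13, runs 13→19
C: waits 19, runs 19→34
E: waits 34, runs 34→55
G: waits 55, runs 55→62
B: waits 62, runs 62→82
Sum = 0+3+13+19+34+55+62 = 186.
Difference = 271 − 186 = 85.

85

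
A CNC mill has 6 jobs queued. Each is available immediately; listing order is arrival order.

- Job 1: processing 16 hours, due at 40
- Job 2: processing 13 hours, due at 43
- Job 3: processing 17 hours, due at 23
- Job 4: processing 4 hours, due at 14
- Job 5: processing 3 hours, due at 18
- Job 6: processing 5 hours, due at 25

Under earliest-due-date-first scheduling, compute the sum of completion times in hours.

167

EDD (increasing due date): Job 4 Job 5 Job 3 Job 6 Job 1 Job 2.
Job 4: 0→4
Job 5: 4→7
Job 3: 7→24
Job 6: 24→29
Job 1: 29→45
Job 2: 45→58
Sum = 4+7+24+29+45+58 = 167.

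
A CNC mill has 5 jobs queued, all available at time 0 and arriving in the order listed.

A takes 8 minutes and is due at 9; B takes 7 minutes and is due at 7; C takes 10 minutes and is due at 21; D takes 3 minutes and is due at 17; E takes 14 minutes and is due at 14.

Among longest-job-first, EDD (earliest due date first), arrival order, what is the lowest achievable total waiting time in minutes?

76

LPT (decreasing processing time): E C A B D.
E: waits 0, runs 0→14
C: waits 14, runs 14→24
A: waits 24, runs 24→32
B: waits 32, runs 32→39
D: waits 39, runs 39→42
Sum = 0+14+24+32+39 = 109.
EDD (increasing due date): B A E D C.
B: waits 0, runs 0→7
A: waits 7, runs 7→15
E: waits 15, runs 15→29
D: waits 29, runs 29→32
C: waits 32, runs 32→42
Sum = 0+7+15+29+32 = 83.
FIFO (arrival order): A B C D E.
A: waits 0, runs 0→8
B: waits 8, runs 8→15
C: waits 15, runs 15→25
D: waits 25, runs 25→28
E: waits 28, runs 28→42
Sum = 0+8+15+25+28 = 76.
LPT 109, EDD 83, FIFO 76 → minimum 76.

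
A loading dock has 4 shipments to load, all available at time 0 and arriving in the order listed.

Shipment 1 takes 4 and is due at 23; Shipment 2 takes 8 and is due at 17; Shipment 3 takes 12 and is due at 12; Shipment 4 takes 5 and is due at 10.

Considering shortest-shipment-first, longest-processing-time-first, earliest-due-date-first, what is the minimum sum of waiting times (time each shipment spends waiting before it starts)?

30

SPT (increasing processing time): Shipment 1 Shipment 4 Shipment 2 Shipment 3.
Shipment 1: waits 0, runs 0→4
Shipment 4: waits 4, runs 4→9
Shipment 2: waits 9, runs 9→17
Shipment 3: waits 17, runs 17→29
Sum = 0+4+9+17 = 30.
LPT (decreasing processing time): Shipment 3 Shipment 2 Shipment 4 Shipment 1.
Shipment 3: waits 0, runs 0→12
Shipment 2: waits 12, runs 12→20
Shipment 4: waits 20, runs 20→25
Shipment 1: waits 25, runs 25→29
Sum = 0+12+20+25 = 57.
EDD (increasing due date): Shipment 4 Shipment 3 Shipment 2 Shipment 1.
Shipment 4: waits 0, runs 0→5
Shipment 3: waits 5, runs 5→17
Shipment 2: waits 17, runs 17→25
Shipment 1: waits 25, runs 25→29
Sum = 0+5+17+25 = 47.
SPT 30, LPT 57, EDD 47 → minimum 30.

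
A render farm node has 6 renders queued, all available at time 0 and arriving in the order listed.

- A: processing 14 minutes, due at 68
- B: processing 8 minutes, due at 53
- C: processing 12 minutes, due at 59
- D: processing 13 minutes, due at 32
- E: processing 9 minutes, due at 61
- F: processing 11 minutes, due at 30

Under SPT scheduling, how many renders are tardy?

SPT (increasing processing time): B E F C D A.
B: 0→8, due 53, tardiness 0
E: 8→17, due 61, tardiness 0
F: 17→28, due 30, tardiness 0
C: 28→40, due 59, tardiness 0
D: 40→53, due 32, tardiness 21
A: 53→67, due 68, tardiness 0
Late renders: 1.

1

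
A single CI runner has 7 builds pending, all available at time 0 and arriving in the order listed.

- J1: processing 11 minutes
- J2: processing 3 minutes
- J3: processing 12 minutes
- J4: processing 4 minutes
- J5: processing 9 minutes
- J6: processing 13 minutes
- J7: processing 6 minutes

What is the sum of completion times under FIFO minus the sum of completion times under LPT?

FIFO (arrival order): J1 J2 J3 J4 J5 J6 J7.
J1: 0→11
J2: 11→14
J3: 14→26
J4: 26→30
J5: 30→39
J6: 39→52
J7: 52→58
Sum = 11+14+26+30+39+52+58 = 230.
LPT (decreasing processing time): J6 J3 J1 J5 J7 J4 J2.
J6: 0→13
J3: 13→25
J1: 25→36
J5: 36→45
J7: 45→51
J4: 51→55
J2: 55→58
Sum = 13+25+36+45+51+55+58 = 283.
Difference = 230 − 283 = -53.

-53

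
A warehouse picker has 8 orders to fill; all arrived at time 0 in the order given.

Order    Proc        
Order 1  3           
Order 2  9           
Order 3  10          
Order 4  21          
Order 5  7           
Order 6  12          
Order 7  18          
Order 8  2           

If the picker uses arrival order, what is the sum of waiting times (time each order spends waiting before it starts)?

272

FIFO (arrival order): Order 1 Order 2 Order 3 Order 4 Order 5 Order 6 Order 7 Order 8.
Order 1: waits 0, runs 0→3
Order 2: waits 3, runs 3→12
Order 3: waits 12, runs 12→22
Order 4: waits 22, runs 22→43
Order 5: waits 43, runs 43→50
Order 6: waits 50, runs 50→62
Order 7: waits 62, runs 62→80
Order 8: waits 80, runs 80→82
Sum = 0+3+12+22+43+50+62+80 = 272.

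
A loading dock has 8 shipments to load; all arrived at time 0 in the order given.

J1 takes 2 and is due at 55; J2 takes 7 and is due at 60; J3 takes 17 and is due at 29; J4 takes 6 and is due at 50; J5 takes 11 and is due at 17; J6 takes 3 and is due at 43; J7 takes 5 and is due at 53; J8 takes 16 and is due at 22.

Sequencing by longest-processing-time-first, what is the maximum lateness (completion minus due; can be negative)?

27

LPT (decreasing processing time): J3 J8 J5 J2 J4 J7 J6 J1.
J3: 0→17, due 29, lateness -12
J8: 17→33, due 22, lateness 11
J5: 33→44, due 17, lateness 27
J2: 44→51, due 60, lateness -9
J4: 51→57, due 50, lateness 7
J7: 57→62, due 53, lateness 9
J6: 62→65, due 43, lateness 22
J1: 65→67, due 55, lateness 12
Maximum = 27.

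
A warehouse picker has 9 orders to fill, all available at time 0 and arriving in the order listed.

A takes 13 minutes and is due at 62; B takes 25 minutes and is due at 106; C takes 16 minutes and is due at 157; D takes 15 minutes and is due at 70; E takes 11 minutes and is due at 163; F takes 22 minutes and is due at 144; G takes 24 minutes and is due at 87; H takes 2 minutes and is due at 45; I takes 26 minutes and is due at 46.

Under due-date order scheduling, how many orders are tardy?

0

EDD (increasing due date): H I A D G B F C E.
H: 0→2, due 45, tardiness 0
I: 2→28, due 46, tardiness 0
A: 28→41, due 62, tardiness 0
D: 41→56, due 70, tardiness 0
G: 56→80, due 87, tardiness 0
B: 80→105, due 106, tardiness 0
F: 105→127, due 144, tardiness 0
C: 127→143, due 157, tardiness 0
E: 143→154, due 163, tardiness 0
Late orders: 0.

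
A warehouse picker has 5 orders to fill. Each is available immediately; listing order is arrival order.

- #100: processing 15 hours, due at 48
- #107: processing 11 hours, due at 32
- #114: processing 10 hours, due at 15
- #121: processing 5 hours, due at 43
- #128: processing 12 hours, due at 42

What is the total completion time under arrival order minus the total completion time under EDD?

16

FIFO (arrival order): #100 #107 #114 #121 #128.
#100: 0→15
#107: 15→26
#114: 26→36
#121: 36→41
#128: 41→53
Sum = 15+26+36+41+53 = 171.
EDD (increasing due date): #114 #107 #128 #121 #100.
#114: 0→10
#107: 10→21
#128: 21→33
#121: 33→38
#100: 38→53
Sum = 10+21+33+38+53 = 155.
Difference = 171 − 155 = 16.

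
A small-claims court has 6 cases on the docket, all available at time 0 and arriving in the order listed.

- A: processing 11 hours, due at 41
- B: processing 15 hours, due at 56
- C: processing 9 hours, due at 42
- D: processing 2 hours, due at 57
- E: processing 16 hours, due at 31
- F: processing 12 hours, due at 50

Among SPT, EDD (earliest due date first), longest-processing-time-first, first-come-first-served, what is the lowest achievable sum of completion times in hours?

183

SPT (increasing processing time): D C A F B E.
D: 0→2
C: 2→11
A: 11→22
F: 22→34
B: 34→49
E: 49→65
Sum = 2+11+22+34+49+65 = 183.
EDD (increasing due date): E A C F B D.
E: 0→16
A: 16→27
C: 27→36
F: 36→48
B: 48→63
D: 63→65
Sum = 16+27+36+48+63+65 = 255.
LPT (decreasing processing time): E B F A C D.
E: 0→16
B: 16→31
F: 31→43
A: 43→54
C: 54→63
D: 63→65
Sum = 16+31+43+54+63+65 = 272.
FIFO (arrival order): A B C D E F.
A: 0→11
B: 11→26
C: 26→35
D: 35→37
E: 37→53
F: 53→65
Sum = 11+26+35+37+53+65 = 227.
SPT 183, EDD 255, LPT 272, FIFO 227 → minimum 183.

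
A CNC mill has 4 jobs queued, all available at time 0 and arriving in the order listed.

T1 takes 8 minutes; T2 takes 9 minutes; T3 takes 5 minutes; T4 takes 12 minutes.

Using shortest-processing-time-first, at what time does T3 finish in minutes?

5

SPT (increasing processing time): T3 T1 T2 T4.
T3: 0→5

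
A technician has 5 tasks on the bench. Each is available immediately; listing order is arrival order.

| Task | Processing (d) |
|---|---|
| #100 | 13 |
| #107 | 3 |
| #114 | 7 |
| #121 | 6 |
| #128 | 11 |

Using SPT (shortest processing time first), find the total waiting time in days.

55

SPT (increasing processing time): #107 #121 #114 #128 #100.
#107: waits 0, runs 0→3
#121: waits 3, runs 3→9
#114: waits 9, runs 9→16
#128: waits 16, runs 16→27
#100: waits 27, runs 27→40
Sum = 0+3+9+16+27 = 55.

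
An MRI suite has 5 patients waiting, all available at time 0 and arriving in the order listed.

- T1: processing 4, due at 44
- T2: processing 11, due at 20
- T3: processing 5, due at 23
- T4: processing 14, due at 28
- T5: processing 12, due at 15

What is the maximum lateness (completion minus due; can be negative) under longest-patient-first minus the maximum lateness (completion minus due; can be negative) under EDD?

5

LPT (decreasing processing time): T4 T5 T2 T3 T1.
T4: 0→14, due 28, lateness -14
T5: 14→26, due 15, lateness 11
T2: 26→37, due 20, lateness 17
T3: 37→42, due 23, lateness 19
T1: 42→46, due 44, lateness 2
Maximum = 19.
EDD (increasing due date): T5 T2 T3 T4 T1.
T5: 0→12, due 15, lateness -3
T2: 12→23, due 20, lateness 3
T3: 23→28, due 23, lateness 5
T4: 28→42, due 28, lateness 14
T1: 42→46, due 44, lateness 2
Maximum = 14.
Difference = 19 − 14 = 5.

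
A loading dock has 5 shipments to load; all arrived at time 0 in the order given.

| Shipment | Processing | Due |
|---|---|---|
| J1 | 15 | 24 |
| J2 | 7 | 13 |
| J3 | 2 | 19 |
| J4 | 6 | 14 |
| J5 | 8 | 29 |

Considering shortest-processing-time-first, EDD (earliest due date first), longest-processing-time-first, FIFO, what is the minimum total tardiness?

15

SPT (increasing processing time): J3 J4 J2 J5 J1.
J3: 0→2, due 19, tardiness 0
J4: 2→8, due 14, tardiness 0
J2: 8→15, due 13, tardiness 2
J5: 15→23, due 29, tardiness 0
J1: 23→38, due 24, tardiness 14
Sum = 0+0+2+0+14 = 16.
EDD (increasing due date): J2 J4 J3 J1 J5.
J2: 0→7, due 13, tardiness 0
J4: 7→13, due 14, tardiness 0
J3: 13→15, due 19, tardiness 0
J1: 15→30, due 24, tardiness 6
J5: 30→38, due 29, tardiness 9
Sum = 0+0+0+6+9 = 15.
LPT (decreasing processing time): J1 J5 J2 J4 J3.
J1: 0→15, due 24, tardiness 0
J5: 15→23, due 29, tardiness 0
J2: 23→30, due 13, tardiness 17
J4: 30→36, due 14, tardiness 22
J3: 36→38, due 19, tardiness 19
Sum = 0+0+17+22+19 = 58.
FIFO (arrival order): J1 J2 J3 J4 J5.
J1: 0→15, due 24, tardiness 0
J2: 15→22, due 13, tardiness 9
J3: 22→24, due 19, tardiness 5
J4: 24→30, due 14, tardiness 16
J5: 30→38, due 29, tardiness 9
Sum = 0+9+5+16+9 = 39.
SPT 16, EDD 15, LPT 58, FIFO 39 → minimum 15.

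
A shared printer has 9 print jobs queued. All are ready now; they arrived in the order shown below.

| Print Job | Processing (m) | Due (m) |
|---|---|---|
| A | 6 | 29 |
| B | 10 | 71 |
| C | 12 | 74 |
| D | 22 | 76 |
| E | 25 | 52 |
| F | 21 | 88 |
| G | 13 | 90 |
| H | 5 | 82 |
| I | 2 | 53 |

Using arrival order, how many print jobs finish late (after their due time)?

FIFO (arrival order): A B C D E F G H I.
A: 0→6, due 29, tardiness 0
B: 6→16, due 71, tardiness 0
C: 16→28, due 74, tardiness 0
D: 28→50, due 76, tardiness 0
E: 50→75, due 52, tardiness 23
F: 75→96, due 88, tardiness 8
G: 96→109, due 90, tardiness 19
H: 109→114, due 82, tardiness 32
I: 114→116, due 53, tardiness 63
Late print jobs: 5.

5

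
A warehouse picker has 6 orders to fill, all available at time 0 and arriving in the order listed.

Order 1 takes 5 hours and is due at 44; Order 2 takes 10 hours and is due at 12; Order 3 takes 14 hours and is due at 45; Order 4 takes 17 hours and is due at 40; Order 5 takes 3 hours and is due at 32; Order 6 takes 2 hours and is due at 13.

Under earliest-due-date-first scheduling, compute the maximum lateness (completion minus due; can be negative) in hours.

EDD (increasing due date): Order 2 Order 6 Order 5 Order 4 Order 1 Order 3.
Order 2: 0→10, due 12, lateness -2
Order 6: 10→12, due 13, lateness -1
Order 5: 12→15, due 32, lateness -17
Order 4: 15→32, due 40, lateness -8
Order 1: 32→37, due 44, lateness -7
Order 3: 37→51, due 45, lateness 6
Maximum = 6.

6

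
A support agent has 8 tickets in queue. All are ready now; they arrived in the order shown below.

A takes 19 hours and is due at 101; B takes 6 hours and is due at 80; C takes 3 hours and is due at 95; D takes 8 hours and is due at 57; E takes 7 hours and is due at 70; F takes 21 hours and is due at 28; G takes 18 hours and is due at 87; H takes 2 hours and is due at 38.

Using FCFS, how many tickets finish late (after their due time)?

FIFO (arrival order): A B C D E F G H.
A: 0→19, due 101, tardiness 0
B: 19→25, due 80, tardiness 0
C: 25→28, due 95, tardiness 0
D: 28→36, due 57, tardiness 0
E: 36→43, due 70, tardiness 0
F: 43→64, due 28, tardiness 36
G: 64→82, due 87, tardiness 0
H: 82→84, due 38, tardiness 46
Late tickets: 2.

2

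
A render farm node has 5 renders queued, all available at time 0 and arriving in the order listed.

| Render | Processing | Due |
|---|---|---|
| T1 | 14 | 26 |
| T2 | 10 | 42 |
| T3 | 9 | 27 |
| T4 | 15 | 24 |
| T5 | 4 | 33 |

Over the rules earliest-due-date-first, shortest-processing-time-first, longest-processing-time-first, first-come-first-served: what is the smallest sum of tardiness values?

33

EDD (increasing due date): T4 T1 T3 T5 T2.
T4: 0→15, due 24, tardiness 0
T1: 15→29, due 26, tardiness 3
T3: 29→38, due 27, tardiness 11
T5: 38→42, due 33, tardiness 9
T2: 42→52, due 42, tardiness 10
Sum = 0+3+11+9+10 = 33.
SPT (increasing processing time): T5 T3 T2 T1 T4.
T5: 0→4, due 33, tardiness 0
T3: 4→13, due 27, tardiness 0
T2: 13→23, due 42, tardiness 0
T1: 23→37, due 26, tardiness 11
T4: 37→52, due 24, tardiness 28
Sum = 0+0+0+11+28 = 39.
LPT (decreasing processing time): T4 T1 T2 T3 T5.
T4: 0→15, due 24, tardiness 0
T1: 15→29, due 26, tardiness 3
T2: 29→39, due 42, tardiness 0
T3: 39→48, due 27, tardiness 21
T5: 48→52, due 33, tardiness 19
Sum = 0+3+0+21+19 = 43.
FIFO (arrival order): T1 T2 T3 T4 T5.
T1: 0→14, due 26, tardiness 0
T2: 14→24, due 42, tardiness 0
T3: 24→33, due 27, tardiness 6
T4: 33→48, due 24, tardiness 24
T5: 48→52, due 33, tardiness 19
Sum = 0+0+6+24+19 = 49.
EDD 33, SPT 39, LPT 43, FIFO 49 → minimum 33.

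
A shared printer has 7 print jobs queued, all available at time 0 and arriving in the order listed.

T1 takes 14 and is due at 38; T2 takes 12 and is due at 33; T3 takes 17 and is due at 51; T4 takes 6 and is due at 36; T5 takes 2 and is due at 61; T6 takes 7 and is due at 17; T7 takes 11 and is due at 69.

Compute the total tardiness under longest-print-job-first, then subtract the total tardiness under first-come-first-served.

39

LPT (decreasing processing time): T3 T1 T2 T7 T6 T4 T5.
T3: 0→17, due 51, tardiness 0
T1: 17→31, due 38, tardiness 0
T2: 31→43, due 33, tardiness 10
T7: 43→54, due 69, tardiness 0
T6: 54→61, due 17, tardiness 44
T4: 61→67, due 36, tardiness 31
T5: 67→69, due 61, tardiness 8
Sum = 0+0+10+0+44+31+8 = 93.
FIFO (arrival order): T1 T2 T3 T4 T5 T6 T7.
T1: 0→14, due 38, tardiness 0
T2: 14→26, due 33, tardiness 0
T3: 26→43, due 51, tardiness 0
T4: 43→49, due 36, tardiness 13
T5: 49→51, due 61, tardiness 0
T6: 51→58, due 17, tardiness 41
T7: 58→69, due 69, tardiness 0
Sum = 0+0+0+13+0+41+0 = 54.
Difference = 93 − 54 = 39.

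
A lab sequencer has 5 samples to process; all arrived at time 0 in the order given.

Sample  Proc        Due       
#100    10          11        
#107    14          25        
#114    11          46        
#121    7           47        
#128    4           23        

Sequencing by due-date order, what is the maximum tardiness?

3

EDD (increasing due date): #100 #128 #107 #114 #121.
#100: 0→10, due 11, tardiness 0
#128: 10→14, due 23, tardiness 0
#107: 14→28, due 25, tardiness 3
#114: 28→39, due 46, tardiness 0
#121: 39→46, due 47, tardiness 0
Maximum = 3.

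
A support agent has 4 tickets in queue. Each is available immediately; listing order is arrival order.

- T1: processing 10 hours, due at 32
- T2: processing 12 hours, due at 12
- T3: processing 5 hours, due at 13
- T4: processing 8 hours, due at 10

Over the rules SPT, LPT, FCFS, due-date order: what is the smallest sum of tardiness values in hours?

23

SPT (increasing processing time): T3 T4 T1 T2.
T3: 0→5, due 13, tardiness 0
T4: 5→13, due 10, tardiness 3
T1: 13→23, due 32, tardiness 0
T2: 23→35, due 12, tardiness 23
Sum = 0+3+0+23 = 26.
LPT (decreasing processing time): T2 T1 T4 T3.
T2: 0→12, due 12, tardiness 0
T1: 12→22, due 32, tardiness 0
T4: 22→30, due 10, tardiness 20
T3: 30→35, due 13, tardiness 22
Sum = 0+0+20+22 = 42.
FIFO (arrival order): T1 T2 T3 T4.
T1: 0→10, due 32, tardiness 0
T2: 10→22, due 12, tardiness 10
T3: 22→27, due 13, tardiness 14
T4: 27→35, due 10, tardiness 25
Sum = 0+10+14+25 = 49.
EDD (increasing due date): T4 T2 T3 T1.
T4: 0→8, due 10, tardiness 0
T2: 8→20, due 12, tardiness 8
T3: 20→25, due 13, tardiness 12
T1: 25→35, due 32, tardiness 3
Sum = 0+8+12+3 = 23.
SPT 26, LPT 42, FIFO 49, EDD 23 → minimum 23.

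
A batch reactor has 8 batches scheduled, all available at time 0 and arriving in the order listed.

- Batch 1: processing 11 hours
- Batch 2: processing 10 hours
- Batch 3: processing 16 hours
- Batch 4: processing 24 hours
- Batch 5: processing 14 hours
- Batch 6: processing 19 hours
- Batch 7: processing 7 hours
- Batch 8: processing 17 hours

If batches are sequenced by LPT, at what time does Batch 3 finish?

76

LPT (decreasing processing time): Batch 4 Batch 6 Batch 8 Batch 3 Batch 5 Batch 1 Batch 2 Batch 7.
Batch 4: 0→24
Batch 6: 24→43
Batch 8: 43→60
Batch 3: 60→76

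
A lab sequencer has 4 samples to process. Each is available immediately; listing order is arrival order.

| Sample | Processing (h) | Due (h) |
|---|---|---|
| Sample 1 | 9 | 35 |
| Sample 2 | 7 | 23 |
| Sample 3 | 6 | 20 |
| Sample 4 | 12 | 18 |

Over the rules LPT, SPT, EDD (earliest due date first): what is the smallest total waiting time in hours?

LPT (decreasing processing time): Sample 4 Sample 1 Sample 2 Sample 3.
Sample 4: waits 0, runs 0→12
Sample 1: waits 12, runs 12→21
Sample 2: waits 21, runs 21→28
Sample 3: waits 28, runs 28→34
Sum = 0+12+21+28 = 61.
SPT (increasing processing time): Sample 3 Sample 2 Sample 1 Sample 4.
Sample 3: waits 0, runs 0→6
Sample 2: waits 6, runs 6→13
Sample 1: waits 13, runs 13→22
Sample 4: waits 22, runs 22→34
Sum = 0+6+13+22 = 41.
EDD (increasing due date): Sample 4 Sample 3 Sample 2 Sample 1.
Sample 4: waits 0, runs 0→12
Sample 3: waits 12, runs 12→18
Sample 2: waits 18, runs 18→25
Sample 1: waits 25, runs 25→34
Sum = 0+12+18+25 = 55.
LPT 61, SPT 41, EDD 55 → minimum 41.

41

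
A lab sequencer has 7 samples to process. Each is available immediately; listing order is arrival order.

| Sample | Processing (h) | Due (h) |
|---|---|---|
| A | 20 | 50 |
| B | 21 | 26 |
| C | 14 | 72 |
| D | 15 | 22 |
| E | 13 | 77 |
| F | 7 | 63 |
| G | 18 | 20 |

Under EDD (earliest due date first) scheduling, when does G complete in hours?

EDD (increasing due date): G D B A F C E.
G: 0→18

18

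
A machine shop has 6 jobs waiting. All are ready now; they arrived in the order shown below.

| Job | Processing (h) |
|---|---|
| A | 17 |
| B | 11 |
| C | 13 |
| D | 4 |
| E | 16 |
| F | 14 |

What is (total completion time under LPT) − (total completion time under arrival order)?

36

LPT (decreasing processing time): A E F C B D.
A: 0→17
E: 17→33
F: 33→47
C: 47→60
B: 60→71
D: 71→75
Sum = 17+33+47+60+71+75 = 303.
FIFO (arrival order): A B C D E F.
A: 0→17
B: 17→28
C: 28→41
D: 41→45
E: 45→61
F: 61→75
Sum = 17+28+41+45+61+75 = 267.
Difference = 303 − 267 = 36.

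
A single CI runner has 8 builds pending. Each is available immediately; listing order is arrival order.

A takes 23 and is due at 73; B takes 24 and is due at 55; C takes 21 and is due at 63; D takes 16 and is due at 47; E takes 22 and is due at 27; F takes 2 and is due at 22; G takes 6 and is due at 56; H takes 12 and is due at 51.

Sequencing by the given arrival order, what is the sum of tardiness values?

FIFO (arrival order): A B C D E F G H.
A: 0→23, due 73, tardiness 0
B: 23→47, due 55, tardiness 0
C: 47→68, due 63, tardiness 5
D: 68→84, due 47, tardiness 37
E: 84→106, due 27, tardiness 79
F: 106→108, due 22, tardiness 86
G: 108→114, due 56, tardiness 58
H: 114→126, due 51, tardiness 75
Sum = 0+0+5+37+79+86+58+75 = 340.

340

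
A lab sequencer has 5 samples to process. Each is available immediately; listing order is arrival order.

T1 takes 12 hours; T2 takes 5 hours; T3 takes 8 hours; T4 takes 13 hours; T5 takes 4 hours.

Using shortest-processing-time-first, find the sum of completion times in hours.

SPT (increasing processing time): T5 T2 T3 T1 T4.
T5: 0→4
T2: 4→9
T3: 9→17
T1: 17→29
T4: 29→42
Sum = 4+9+17+29+42 = 101.

101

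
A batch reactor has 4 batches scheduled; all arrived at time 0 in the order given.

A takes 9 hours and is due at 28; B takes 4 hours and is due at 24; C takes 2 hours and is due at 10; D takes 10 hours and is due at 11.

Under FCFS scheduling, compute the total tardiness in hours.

FIFO (arrival order): A B C D.
A: 0→9, due 28, tardiness 0
B: 9→13, due 24, tardiness 0
C: 13→15, due 10, tardiness 5
D: 15→25, due 11, tardiness 14
Sum = 0+0+5+14 = 19.

19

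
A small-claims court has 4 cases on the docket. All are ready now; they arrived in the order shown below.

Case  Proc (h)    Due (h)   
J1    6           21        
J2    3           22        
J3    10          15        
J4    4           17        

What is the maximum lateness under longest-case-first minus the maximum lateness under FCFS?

LPT (decreasing processing time): J3 J1 J4 J2.
J3: 0→10, due 15, lateness -5
J1: 10→16, due 21, lateness -5
J4: 16→20, due 17, lateness 3
J2: 20→23, due 22, lateness 1
Maximum = 3.
FIFO (arrival order): J1 J2 J3 J4.
J1: 0→6, due 21, lateness -15
J2: 6→9, due 22, lateness -13
J3: 9→19, due 15, lateness 4
J4: 19→23, due 17, lateness 6
Maximum = 6.
Difference = 3 − 6 = -3.

-3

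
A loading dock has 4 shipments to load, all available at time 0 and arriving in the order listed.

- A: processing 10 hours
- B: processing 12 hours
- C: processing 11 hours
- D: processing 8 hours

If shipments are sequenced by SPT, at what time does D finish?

SPT (increasing processing time): D A C B.
D: 0→8

8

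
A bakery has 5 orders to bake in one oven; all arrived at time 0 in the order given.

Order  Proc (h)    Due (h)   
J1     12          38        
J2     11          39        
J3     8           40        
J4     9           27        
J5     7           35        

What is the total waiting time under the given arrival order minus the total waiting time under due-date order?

14

FIFO (arrival order): J1 J2 J3 J4 J5.
J1: waits 0, runs 0→12
J2: waits 12, runs 12→23
J3: waits 23, runs 23→31
J4: waits 31, runs 31→40
J5: waits 40, runs 40→47
Sum = 0+12+23+31+40 = 106.
EDD (increasing due date): J4 J5 J1 J2 J3.
J4: waits 0, runs 0→9
J5: waits 9, runs 9→16
J1: waits 16, runs 16→28
J2: waits 28, runs 28→39
J3: waits 39, runs 39→47
Sum = 0+9+16+28+39 = 92.
Difference = 106 − 92 = 14.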